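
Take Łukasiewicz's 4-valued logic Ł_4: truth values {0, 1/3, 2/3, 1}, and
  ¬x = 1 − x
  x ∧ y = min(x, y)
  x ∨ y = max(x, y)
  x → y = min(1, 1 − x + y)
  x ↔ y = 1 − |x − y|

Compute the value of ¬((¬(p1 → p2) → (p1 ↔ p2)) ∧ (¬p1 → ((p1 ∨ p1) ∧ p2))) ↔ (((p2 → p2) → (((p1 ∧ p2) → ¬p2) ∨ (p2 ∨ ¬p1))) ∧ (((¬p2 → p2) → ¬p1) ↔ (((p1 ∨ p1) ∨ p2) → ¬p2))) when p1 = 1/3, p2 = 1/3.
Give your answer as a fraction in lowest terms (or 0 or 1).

1/3

p1 → p2 = 1/3 → 1/3 = 1
¬(p1 → p2) = ¬1 = 0
p1 ↔ p2 = 1/3 ↔ 1/3 = 1
¬(p1 → p2) → (p1 ↔ p2) = 0 → 1 = 1
¬p1 = ¬1/3 = 2/3
p1 ∨ p1 = 1/3 ∨ 1/3 = 1/3
(p1 ∨ p1) ∧ p2 = 1/3 ∧ 1/3 = 1/3
¬p1 → ((p1 ∨ p1) ∧ p2) = 2/3 → 1/3 = 2/3
(¬(p1 → p2) → (p1 ↔ p2)) ∧ (¬p1 → ((p1 ∨ p1) ∧ p2)) = 1 ∧ 2/3 = 2/3
¬((¬(p1 → p2) → (p1 ↔ p2)) ∧ (¬p1 → ((p1 ∨ p1) ∧ p2))) = ¬2/3 = 1/3
p2 → p2 = 1/3 → 1/3 = 1
p1 ∧ p2 = 1/3 ∧ 1/3 = 1/3
¬p2 = ¬1/3 = 2/3
(p1 ∧ p2) → ¬p2 = 1/3 → 2/3 = 1
¬p1 = ¬1/3 = 2/3
p2 ∨ ¬p1 = 1/3 ∨ 2/3 = 2/3
((p1 ∧ p2) → ¬p2) ∨ (p2 ∨ ¬p1) = 1 ∨ 2/3 = 1
(p2 → p2) → (((p1 ∧ p2) → ¬p2) ∨ (p2 ∨ ¬p1)) = 1 → 1 = 1
¬p2 = ¬1/3 = 2/3
¬p2 → p2 = 2/3 → 1/3 = 2/3
¬p1 = ¬1/3 = 2/3
(¬p2 → p2) → ¬p1 = 2/3 → 2/3 = 1
p1 ∨ p1 = 1/3 ∨ 1/3 = 1/3
(p1 ∨ p1) ∨ p2 = 1/3 ∨ 1/3 = 1/3
¬p2 = ¬1/3 = 2/3
((p1 ∨ p1) ∨ p2) → ¬p2 = 1/3 → 2/3 = 1
((¬p2 → p2) → ¬p1) ↔ (((p1 ∨ p1) ∨ p2) → ¬p2) = 1 ↔ 1 = 1
((p2 → p2) → (((p1 ∧ p2) → ¬p2) ∨ (p2 ∨ ¬p1))) ∧ (((¬p2 → p2) → ¬p1) ↔ (((p1 ∨ p1) ∨ p2) → ¬p2)) = 1 ∧ 1 = 1
¬((¬(p1 → p2) → (p1 ↔ p2)) ∧ (¬p1 → ((p1 ∨ p1) ∧ p2))) ↔ (((p2 → p2) → (((p1 ∧ p2) → ¬p2) ∨ (p2 ∨ ¬p1))) ∧ (((¬p2 → p2) → ¬p1) ↔ (((p1 ∨ p1) ∨ p2) → ¬p2))) = 1/3 ↔ 1 = 1/3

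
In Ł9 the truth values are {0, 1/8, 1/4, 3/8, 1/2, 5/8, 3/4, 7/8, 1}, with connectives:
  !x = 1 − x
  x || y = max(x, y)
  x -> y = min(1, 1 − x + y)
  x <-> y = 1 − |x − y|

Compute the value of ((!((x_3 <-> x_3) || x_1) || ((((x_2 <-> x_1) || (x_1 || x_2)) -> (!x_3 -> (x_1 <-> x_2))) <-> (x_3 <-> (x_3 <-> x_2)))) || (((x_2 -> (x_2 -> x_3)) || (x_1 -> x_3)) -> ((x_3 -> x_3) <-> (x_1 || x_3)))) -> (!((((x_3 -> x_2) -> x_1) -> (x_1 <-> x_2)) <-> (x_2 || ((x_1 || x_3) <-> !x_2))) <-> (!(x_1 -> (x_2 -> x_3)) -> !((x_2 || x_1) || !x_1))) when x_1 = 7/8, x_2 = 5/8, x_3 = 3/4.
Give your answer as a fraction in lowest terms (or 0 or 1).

x_3 <-> x_3 = 3/4 <-> 3/4 = 1
(x_3 <-> x_3) || x_1 = 1 || 7/8 = 1
!((x_3 <-> x_3) || x_1) = !1 = 0
x_2 <-> x_1 = 5/8 <-> 7/8 = 3/4
x_1 || x_2 = 7/8 || 5/8 = 7/8
(x_2 <-> x_1) || (x_1 || x_2) = 3/4 || 7/8 = 7/8
!x_3 = !3/4 = 1/4
x_1 <-> x_2 = 7/8 <-> 5/8 = 3/4
!x_3 -> (x_1 <-> x_2) = 1/4 -> 3/4 = 1
((x_2 <-> x_1) || (x_1 || x_2)) -> (!x_3 -> (x_1 <-> x_2)) = 7/8 -> 1 = 1
x_3 <-> x_2 = 3/4 <-> 5/8 = 7/8
x_3 <-> (x_3 <-> x_2) = 3/4 <-> 7/8 = 7/8
(((x_2 <-> x_1) || (x_1 || x_2)) -> (!x_3 -> (x_1 <-> x_2))) <-> (x_3 <-> (x_3 <-> x_2)) = 1 <-> 7/8 = 7/8
!((x_3 <-> x_3) || x_1) || ((((x_2 <-> x_1) || (x_1 || x_2)) -> (!x_3 -> (x_1 <-> x_2))) <-> (x_3 <-> (x_3 <-> x_2))) = 0 || 7/8 = 7/8
x_2 -> x_3 = 5/8 -> 3/4 = 1
x_2 -> (x_2 -> x_3) = 5/8 -> 1 = 1
x_1 -> x_3 = 7/8 -> 3/4 = 7/8
(x_2 -> (x_2 -> x_3)) || (x_1 -> x_3) = 1 || 7/8 = 1
x_3 -> x_3 = 3/4 -> 3/4 = 1
x_1 || x_3 = 7/8 || 3/4 = 7/8
(x_3 -> x_3) <-> (x_1 || x_3) = 1 <-> 7/8 = 7/8
((x_2 -> (x_2 -> x_3)) || (x_1 -> x_3)) -> ((x_3 -> x_3) <-> (x_1 || x_3)) = 1 -> 7/8 = 7/8
(!((x_3 <-> x_3) || x_1) || ((((x_2 <-> x_1) || (x_1 || x_2)) -> (!x_3 -> (x_1 <-> x_2))) <-> (x_3 <-> (x_3 <-> x_2)))) || (((x_2 -> (x_2 -> x_3)) || (x_1 -> x_3)) -> ((x_3 -> x_3) <-> (x_1 || x_3))) = 7/8 || 7/8 = 7/8
x_3 -> x_2 = 3/4 -> 5/8 = 7/8
(x_3 -> x_2) -> x_1 = 7/8 -> 7/8 = 1
x_1 <-> x_2 = 7/8 <-> 5/8 = 3/4
((x_3 -> x_2) -> x_1) -> (x_1 <-> x_2) = 1 -> 3/4 = 3/4
x_1 || x_3 = 7/8 || 3/4 = 7/8
!x_2 = !5/8 = 3/8
(x_1 || x_3) <-> !x_2 = 7/8 <-> 3/8 = 1/2
x_2 || ((x_1 || x_3) <-> !x_2) = 5/8 || 1/2 = 5/8
(((x_3 -> x_2) -> x_1) -> (x_1 <-> x_2)) <-> (x_2 || ((x_1 || x_3) <-> !x_2)) = 3/4 <-> 5/8 = 7/8
!((((x_3 -> x_2) -> x_1) -> (x_1 <-> x_2)) <-> (x_2 || ((x_1 || x_3) <-> !x_2))) = !7/8 = 1/8
x_2 -> x_3 = 5/8 -> 3/4 = 1
x_1 -> (x_2 -> x_3) = 7/8 -> 1 = 1
!(x_1 -> (x_2 -> x_3)) = !1 = 0
x_2 || x_1 = 5/8 || 7/8 = 7/8
!x_1 = !7/8 = 1/8
(x_2 || x_1) || !x_1 = 7/8 || 1/8 = 7/8
!((x_2 || x_1) || !x_1) = !7/8 = 1/8
!(x_1 -> (x_2 -> x_3)) -> !((x_2 || x_1) || !x_1) = 0 -> 1/8 = 1
!((((x_3 -> x_2) -> x_1) -> (x_1 <-> x_2)) <-> (x_2 || ((x_1 || x_3) <-> !x_2))) <-> (!(x_1 -> (x_2 -> x_3)) -> !((x_2 || x_1) || !x_1)) = 1/8 <-> 1 = 1/8
((!((x_3 <-> x_3) || x_1) || ((((x_2 <-> x_1) || (x_1 || x_2)) -> (!x_3 -> (x_1 <-> x_2))) <-> (x_3 <-> (x_3 <-> x_2)))) || (((x_2 -> (x_2 -> x_3)) || (x_1 -> x_3)) -> ((x_3 -> x_3) <-> (x_1 || x_3)))) -> (!((((x_3 -> x_2) -> x_1) -> (x_1 <-> x_2)) <-> (x_2 || ((x_1 || x_3) <-> !x_2))) <-> (!(x_1 -> (x_2 -> x_3)) -> !((x_2 || x_1) || !x_1))) = 7/8 -> 1/8 = 1/4

1/4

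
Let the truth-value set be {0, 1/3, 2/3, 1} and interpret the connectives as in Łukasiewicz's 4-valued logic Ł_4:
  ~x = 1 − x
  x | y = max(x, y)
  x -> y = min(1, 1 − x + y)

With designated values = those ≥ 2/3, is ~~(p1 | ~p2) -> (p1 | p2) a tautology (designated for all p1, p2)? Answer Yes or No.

No

Counterexample: take p1 = 0, p2 = 0.
~p2 = ~0 = 1
p1 | ~p2 = 0 | 1 = 1
~(p1 | ~p2) = ~1 = 0
~~(p1 | ~p2) = ~0 = 1
p1 | p2 = 0 | 0 = 0
~~(p1 | ~p2) -> (p1 | p2) = 1 -> 0 = 0
This gives 0, which is below 2/3.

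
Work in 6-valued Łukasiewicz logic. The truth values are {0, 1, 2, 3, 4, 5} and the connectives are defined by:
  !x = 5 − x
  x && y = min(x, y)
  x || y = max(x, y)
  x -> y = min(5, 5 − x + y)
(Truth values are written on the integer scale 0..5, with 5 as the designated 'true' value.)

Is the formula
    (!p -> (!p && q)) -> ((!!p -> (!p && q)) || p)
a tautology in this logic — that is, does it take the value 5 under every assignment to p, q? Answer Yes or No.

No

Counterexample: take p = 3, q = 1.
!p = !3 = 2
!p = !3 = 2
!p && q = 2 && 1 = 1
!p -> (!p && q) = 2 -> 1 = 4
!p = !3 = 2
!!p = !2 = 3
!p = !3 = 2
!p && q = 2 && 1 = 1
!!p -> (!p && q) = 3 -> 1 = 3
(!!p -> (!p && q)) || p = 3 || 3 = 3
(!p -> (!p && q)) -> ((!!p -> (!p && q)) || p) = 4 -> 3 = 4
This gives 4 ≠ 5.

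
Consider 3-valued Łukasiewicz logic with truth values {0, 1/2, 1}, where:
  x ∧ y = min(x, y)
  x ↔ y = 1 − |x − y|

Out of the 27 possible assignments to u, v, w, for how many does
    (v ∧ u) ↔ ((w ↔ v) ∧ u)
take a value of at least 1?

value 1: 19 assignments (counts)
value 1/2: 6 assignments
value 0: 2 assignments
So 19 of the 27 assignments meet the threshold.

19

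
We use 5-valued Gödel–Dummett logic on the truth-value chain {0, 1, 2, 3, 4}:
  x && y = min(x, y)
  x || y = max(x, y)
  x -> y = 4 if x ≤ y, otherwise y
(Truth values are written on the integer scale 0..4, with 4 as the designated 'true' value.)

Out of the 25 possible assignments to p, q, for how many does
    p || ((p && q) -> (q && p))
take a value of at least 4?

value 4: 25 assignments (counts)
So 25 of the 25 assignments meet the threshold.

25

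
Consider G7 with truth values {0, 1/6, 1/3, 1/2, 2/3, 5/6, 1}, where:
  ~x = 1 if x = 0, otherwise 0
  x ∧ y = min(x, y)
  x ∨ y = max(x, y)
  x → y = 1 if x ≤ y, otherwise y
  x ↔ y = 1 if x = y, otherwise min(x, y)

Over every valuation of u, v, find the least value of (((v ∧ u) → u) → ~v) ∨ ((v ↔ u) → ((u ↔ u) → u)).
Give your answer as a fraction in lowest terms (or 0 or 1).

Take u = 1/6, v = 1/6:
v ∧ u = 1/6 ∧ 1/6 = 1/6
(v ∧ u) → u = 1/6 → 1/6 = 1
~v = ~1/6 = 0
((v ∧ u) → u) → ~v = 1 → 0 = 0
v ↔ u = 1/6 ↔ 1/6 = 1
u ↔ u = 1/6 ↔ 1/6 = 1
(u ↔ u) → u = 1 → 1/6 = 1/6
(v ↔ u) → ((u ↔ u) → u) = 1 → 1/6 = 1/6
(((v ∧ u) → u) → ~v) ∨ ((v ↔ u) → ((u ↔ u) → u)) = 0 ∨ 1/6 = 1/6
No assignment yields a value below 1/6, so this is the minimum.

1/6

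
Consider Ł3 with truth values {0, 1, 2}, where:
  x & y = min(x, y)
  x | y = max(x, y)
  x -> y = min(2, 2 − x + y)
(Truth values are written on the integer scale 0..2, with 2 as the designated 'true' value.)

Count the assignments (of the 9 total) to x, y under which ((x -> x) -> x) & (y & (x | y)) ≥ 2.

1

x = 0, y = 0 ↦ 0  <
x = 0, y = 1 ↦ 0  <
x = 0, y = 2 ↦ 0  <
x = 1, y = 0 ↦ 0  <
x = 1, y = 1 ↦ 1  <
x = 1, y = 2 ↦ 1  <
x = 2, y = 0 ↦ 0  <
x = 2, y = 1 ↦ 1  <
x = 2, y = 2 ↦ 2  ≥
So 1 of the 9 assignments meets the threshold.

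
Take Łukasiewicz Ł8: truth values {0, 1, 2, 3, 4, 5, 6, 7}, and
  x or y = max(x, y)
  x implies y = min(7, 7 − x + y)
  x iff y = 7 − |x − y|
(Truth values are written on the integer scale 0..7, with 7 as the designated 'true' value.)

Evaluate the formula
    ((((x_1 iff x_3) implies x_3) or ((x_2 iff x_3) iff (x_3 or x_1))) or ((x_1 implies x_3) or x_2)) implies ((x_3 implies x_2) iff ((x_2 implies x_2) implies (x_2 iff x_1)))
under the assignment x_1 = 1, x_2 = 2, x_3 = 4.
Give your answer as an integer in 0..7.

x_1 iff x_3 = 1 iff 4 = 4
(x_1 iff x_3) implies x_3 = 4 implies 4 = 7
x_2 iff x_3 = 2 iff 4 = 5
x_3 or x_1 = 4 or 1 = 4
(x_2 iff x_3) iff (x_3 or x_1) = 5 iff 4 = 6
((x_1 iff x_3) implies x_3) or ((x_2 iff x_3) iff (x_3 or x_1)) = 7 or 6 = 7
x_1 implies x_3 = 1 implies 4 = 7
(x_1 implies x_3) or x_2 = 7 or 2 = 7
(((x_1 iff x_3) implies x_3) or ((x_2 iff x_3) iff (x_3 or x_1))) or ((x_1 implies x_3) or x_2) = 7 or 7 = 7
x_3 implies x_2 = 4 implies 2 = 5
x_2 implies x_2 = 2 implies 2 = 7
x_2 iff x_1 = 2 iff 1 = 6
(x_2 implies x_2) implies (x_2 iff x_1) = 7 implies 6 = 6
(x_3 implies x_2) iff ((x_2 implies x_2) implies (x_2 iff x_1)) = 5 iff 6 = 6
((((x_1 iff x_3) implies x_3) or ((x_2 iff x_3) iff (x_3 or x_1))) or ((x_1 implies x_3) or x_2)) implies ((x_3 implies x_2) iff ((x_2 implies x_2) implies (x_2 iff x_1))) = 7 implies 6 = 6

6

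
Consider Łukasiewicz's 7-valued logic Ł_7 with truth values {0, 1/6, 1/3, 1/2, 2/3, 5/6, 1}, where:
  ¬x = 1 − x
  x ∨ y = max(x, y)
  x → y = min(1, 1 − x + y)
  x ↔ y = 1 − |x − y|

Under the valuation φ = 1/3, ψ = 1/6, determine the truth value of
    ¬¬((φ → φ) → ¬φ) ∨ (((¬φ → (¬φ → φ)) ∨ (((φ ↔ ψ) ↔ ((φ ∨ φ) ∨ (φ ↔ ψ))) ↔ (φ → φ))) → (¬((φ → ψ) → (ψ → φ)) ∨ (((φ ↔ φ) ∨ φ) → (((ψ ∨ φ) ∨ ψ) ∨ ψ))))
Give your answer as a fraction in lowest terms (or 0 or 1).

2/3

φ → φ = 1/3 → 1/3 = 1
¬φ = ¬1/3 = 2/3
(φ → φ) → ¬φ = 1 → 2/3 = 2/3
¬((φ → φ) → ¬φ) = ¬2/3 = 1/3
¬¬((φ → φ) → ¬φ) = ¬1/3 = 2/3
¬φ = ¬1/3 = 2/3
¬φ = ¬1/3 = 2/3
¬φ → φ = 2/3 → 1/3 = 2/3
¬φ → (¬φ → φ) = 2/3 → 2/3 = 1
φ ↔ ψ = 1/3 ↔ 1/6 = 5/6
φ ∨ φ = 1/3 ∨ 1/3 = 1/3
φ ↔ ψ = 1/3 ↔ 1/6 = 5/6
(φ ∨ φ) ∨ (φ ↔ ψ) = 1/3 ∨ 5/6 = 5/6
(φ ↔ ψ) ↔ ((φ ∨ φ) ∨ (φ ↔ ψ)) = 5/6 ↔ 5/6 = 1
φ → φ = 1/3 → 1/3 = 1
((φ ↔ ψ) ↔ ((φ ∨ φ) ∨ (φ ↔ ψ))) ↔ (φ → φ) = 1 ↔ 1 = 1
(¬φ → (¬φ → φ)) ∨ (((φ ↔ ψ) ↔ ((φ ∨ φ) ∨ (φ ↔ ψ))) ↔ (φ → φ)) = 1 ∨ 1 = 1
φ → ψ = 1/3 → 1/6 = 5/6
ψ → φ = 1/6 → 1/3 = 1
(φ → ψ) → (ψ → φ) = 5/6 → 1 = 1
¬((φ → ψ) → (ψ → φ)) = ¬1 = 0
φ ↔ φ = 1/3 ↔ 1/3 = 1
(φ ↔ φ) ∨ φ = 1 ∨ 1/3 = 1
ψ ∨ φ = 1/6 ∨ 1/3 = 1/3
(ψ ∨ φ) ∨ ψ = 1/3 ∨ 1/6 = 1/3
((ψ ∨ φ) ∨ ψ) ∨ ψ = 1/3 ∨ 1/6 = 1/3
((φ ↔ φ) ∨ φ) → (((ψ ∨ φ) ∨ ψ) ∨ ψ) = 1 → 1/3 = 1/3
¬((φ → ψ) → (ψ → φ)) ∨ (((φ ↔ φ) ∨ φ) → (((ψ ∨ φ) ∨ ψ) ∨ ψ)) = 0 ∨ 1/3 = 1/3
((¬φ → (¬φ → φ)) ∨ (((φ ↔ ψ) ↔ ((φ ∨ φ) ∨ (φ ↔ ψ))) ↔ (φ → φ))) → (¬((φ → ψ) → (ψ → φ)) ∨ (((φ ↔ φ) ∨ φ) → (((ψ ∨ φ) ∨ ψ) ∨ ψ))) = 1 → 1/3 = 1/3
¬¬((φ → φ) → ¬φ) ∨ (((¬φ → (¬φ → φ)) ∨ (((φ ↔ ψ) ↔ ((φ ∨ φ) ∨ (φ ↔ ψ))) ↔ (φ → φ))) → (¬((φ → ψ) → (ψ → φ)) ∨ (((φ ↔ φ) ∨ φ) → (((ψ ∨ φ) ∨ ψ) ∨ ψ)))) = 2/3 ∨ 1/3 = 2/3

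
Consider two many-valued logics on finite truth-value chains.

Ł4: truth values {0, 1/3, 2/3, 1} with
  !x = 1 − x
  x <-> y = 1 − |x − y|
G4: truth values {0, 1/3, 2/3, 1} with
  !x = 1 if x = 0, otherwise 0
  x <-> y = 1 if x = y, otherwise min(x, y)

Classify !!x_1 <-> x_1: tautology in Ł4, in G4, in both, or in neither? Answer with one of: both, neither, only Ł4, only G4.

In Ł4: every assignment gives 1 — tautology.
In G4: at x_1 = 1/3 the value is 1/3 — not a tautology.

only Ł4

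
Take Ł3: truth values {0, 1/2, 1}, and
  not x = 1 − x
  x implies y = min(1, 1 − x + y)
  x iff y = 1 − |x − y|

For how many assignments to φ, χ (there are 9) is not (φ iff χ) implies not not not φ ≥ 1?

7

φ = 0, χ = 0 ↦ 1  ≥
φ = 0, χ = 1/2 ↦ 1  ≥
φ = 0, χ = 1 ↦ 1  ≥
φ = 1/2, χ = 0 ↦ 1  ≥
φ = 1/2, χ = 1/2 ↦ 1  ≥
φ = 1/2, χ = 1 ↦ 1  ≥
φ = 1, χ = 0 ↦ 0  <
φ = 1, χ = 1/2 ↦ 1/2  <
φ = 1, χ = 1 ↦ 1  ≥
So 7 of the 9 assignments meet the threshold.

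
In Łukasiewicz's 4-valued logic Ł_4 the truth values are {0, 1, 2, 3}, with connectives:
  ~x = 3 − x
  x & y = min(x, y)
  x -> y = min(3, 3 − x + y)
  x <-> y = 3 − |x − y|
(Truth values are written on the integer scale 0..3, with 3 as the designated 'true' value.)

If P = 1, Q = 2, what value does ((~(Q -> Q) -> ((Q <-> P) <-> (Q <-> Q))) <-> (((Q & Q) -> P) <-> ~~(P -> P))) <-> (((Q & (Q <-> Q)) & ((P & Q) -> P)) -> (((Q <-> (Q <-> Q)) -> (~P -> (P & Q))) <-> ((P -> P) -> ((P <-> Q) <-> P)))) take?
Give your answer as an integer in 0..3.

2

Q -> Q = 2 -> 2 = 3
~(Q -> Q) = ~3 = 0
Q <-> P = 2 <-> 1 = 2
Q <-> Q = 2 <-> 2 = 3
(Q <-> P) <-> (Q <-> Q) = 2 <-> 3 = 2
~(Q -> Q) -> ((Q <-> P) <-> (Q <-> Q)) = 0 -> 2 = 3
Q & Q = 2 & 2 = 2
(Q & Q) -> P = 2 -> 1 = 2
P -> P = 1 -> 1 = 3
~(P -> P) = ~3 = 0
~~(P -> P) = ~0 = 3
((Q & Q) -> P) <-> ~~(P -> P) = 2 <-> 3 = 2
(~(Q -> Q) -> ((Q <-> P) <-> (Q <-> Q))) <-> (((Q & Q) -> P) <-> ~~(P -> P)) = 3 <-> 2 = 2
Q <-> Q = 2 <-> 2 = 3
Q & (Q <-> Q) = 2 & 3 = 2
P & Q = 1 & 2 = 1
(P & Q) -> P = 1 -> 1 = 3
(Q & (Q <-> Q)) & ((P & Q) -> P) = 2 & 3 = 2
Q <-> Q = 2 <-> 2 = 3
Q <-> (Q <-> Q) = 2 <-> 3 = 2
~P = ~1 = 2
P & Q = 1 & 2 = 1
~P -> (P & Q) = 2 -> 1 = 2
(Q <-> (Q <-> Q)) -> (~P -> (P & Q)) = 2 -> 2 = 3
P -> P = 1 -> 1 = 3
P <-> Q = 1 <-> 2 = 2
(P <-> Q) <-> P = 2 <-> 1 = 2
(P -> P) -> ((P <-> Q) <-> P) = 3 -> 2 = 2
((Q <-> (Q <-> Q)) -> (~P -> (P & Q))) <-> ((P -> P) -> ((P <-> Q) <-> P)) = 3 <-> 2 = 2
((Q & (Q <-> Q)) & ((P & Q) -> P)) -> (((Q <-> (Q <-> Q)) -> (~P -> (P & Q))) <-> ((P -> P) -> ((P <-> Q) <-> P))) = 2 -> 2 = 3
((~(Q -> Q) -> ((Q <-> P) <-> (Q <-> Q))) <-> (((Q & Q) -> P) <-> ~~(P -> P))) <-> (((Q & (Q <-> Q)) & ((P & Q) -> P)) -> (((Q <-> (Q <-> Q)) -> (~P -> (P & Q))) <-> ((P -> P) -> ((P <-> Q) <-> P)))) = 2 <-> 3 = 2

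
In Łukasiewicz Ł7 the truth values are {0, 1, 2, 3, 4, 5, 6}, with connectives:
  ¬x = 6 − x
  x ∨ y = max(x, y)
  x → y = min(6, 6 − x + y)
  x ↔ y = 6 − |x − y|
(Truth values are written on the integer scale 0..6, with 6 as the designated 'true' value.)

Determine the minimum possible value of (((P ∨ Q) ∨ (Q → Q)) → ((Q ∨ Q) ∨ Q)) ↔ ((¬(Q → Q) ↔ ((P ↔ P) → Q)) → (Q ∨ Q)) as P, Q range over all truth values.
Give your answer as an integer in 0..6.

3

Take P = 0, Q = 3:
P ∨ Q = 0 ∨ 3 = 3
Q → Q = 3 → 3 = 6
(P ∨ Q) ∨ (Q → Q) = 3 ∨ 6 = 6
Q ∨ Q = 3 ∨ 3 = 3
(Q ∨ Q) ∨ Q = 3 ∨ 3 = 3
((P ∨ Q) ∨ (Q → Q)) → ((Q ∨ Q) ∨ Q) = 6 → 3 = 3
Q → Q = 3 → 3 = 6
¬(Q → Q) = ¬6 = 0
P ↔ P = 0 ↔ 0 = 6
(P ↔ P) → Q = 6 → 3 = 3
¬(Q → Q) ↔ ((P ↔ P) → Q) = 0 ↔ 3 = 3
Q ∨ Q = 3 ∨ 3 = 3
(¬(Q → Q) ↔ ((P ↔ P) → Q)) → (Q ∨ Q) = 3 → 3 = 6
(((P ∨ Q) ∨ (Q → Q)) → ((Q ∨ Q) ∨ Q)) ↔ ((¬(Q → Q) ↔ ((P ↔ P) → Q)) → (Q ∨ Q)) = 3 ↔ 6 = 3
No assignment yields a value below 3, so this is the minimum.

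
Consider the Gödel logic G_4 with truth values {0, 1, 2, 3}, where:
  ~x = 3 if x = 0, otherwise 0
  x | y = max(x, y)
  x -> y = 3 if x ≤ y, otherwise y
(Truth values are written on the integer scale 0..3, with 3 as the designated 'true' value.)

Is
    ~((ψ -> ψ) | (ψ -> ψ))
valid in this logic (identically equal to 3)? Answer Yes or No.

No

Counterexample: take ψ = 0.
ψ -> ψ = 0 -> 0 = 3
ψ -> ψ = 0 -> 0 = 3
(ψ -> ψ) | (ψ -> ψ) = 3 | 3 = 3
~((ψ -> ψ) | (ψ -> ψ)) = ~3 = 0
This gives 0 ≠ 3.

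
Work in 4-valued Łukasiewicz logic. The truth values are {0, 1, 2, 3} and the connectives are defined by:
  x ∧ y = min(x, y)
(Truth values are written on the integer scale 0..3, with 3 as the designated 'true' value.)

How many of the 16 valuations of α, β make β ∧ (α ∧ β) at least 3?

1

α = 0, β = 0 ↦ 0  <
α = 0, β = 1 ↦ 0  <
α = 0, β = 2 ↦ 0  <
α = 0, β = 3 ↦ 0  <
α = 1, β = 0 ↦ 0  <
α = 1, β = 1 ↦ 1  <
α = 1, β = 2 ↦ 1  <
α = 1, β = 3 ↦ 1  <
α = 2, β = 0 ↦ 0  <
α = 2, β = 1 ↦ 1  <
α = 2, β = 2 ↦ 2  <
α = 2, β = 3 ↦ 2  <
α = 3, β = 0 ↦ 0  <
α = 3, β = 1 ↦ 1  <
α = 3, β = 2 ↦ 2  <
α = 3, β = 3 ↦ 3  ≥
So 1 of the 16 assignments meets the threshold.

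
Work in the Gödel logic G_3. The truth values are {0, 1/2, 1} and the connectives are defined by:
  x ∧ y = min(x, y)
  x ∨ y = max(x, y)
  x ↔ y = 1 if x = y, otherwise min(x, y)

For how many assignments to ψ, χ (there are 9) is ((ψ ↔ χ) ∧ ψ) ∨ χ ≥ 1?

ψ = 0, χ = 0 ↦ 0  <
ψ = 0, χ = 1/2 ↦ 1/2  <
ψ = 0, χ = 1 ↦ 1  ≥
ψ = 1/2, χ = 0 ↦ 0  <
ψ = 1/2, χ = 1/2 ↦ 1/2  <
ψ = 1/2, χ = 1 ↦ 1  ≥
ψ = 1, χ = 0 ↦ 0  <
ψ = 1, χ = 1/2 ↦ 1/2  <
ψ = 1, χ = 1 ↦ 1  ≥
So 3 of the 9 assignments meet the threshold.

3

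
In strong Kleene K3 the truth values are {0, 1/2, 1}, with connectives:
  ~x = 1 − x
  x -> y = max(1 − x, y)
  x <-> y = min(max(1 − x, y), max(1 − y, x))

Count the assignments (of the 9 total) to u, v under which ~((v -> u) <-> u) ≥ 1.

u = 0, v = 0 ↦ 1  ≥
u = 0, v = 1/2 ↦ 1/2  <
u = 0, v = 1 ↦ 0  <
u = 1/2, v = 0 ↦ 1/2  <
u = 1/2, v = 1/2 ↦ 1/2  <
u = 1/2, v = 1 ↦ 1/2  <
u = 1, v = 0 ↦ 0  <
u = 1, v = 1/2 ↦ 0  <
u = 1, v = 1 ↦ 0  <
So 1 of the 9 assignments meets the threshold.

1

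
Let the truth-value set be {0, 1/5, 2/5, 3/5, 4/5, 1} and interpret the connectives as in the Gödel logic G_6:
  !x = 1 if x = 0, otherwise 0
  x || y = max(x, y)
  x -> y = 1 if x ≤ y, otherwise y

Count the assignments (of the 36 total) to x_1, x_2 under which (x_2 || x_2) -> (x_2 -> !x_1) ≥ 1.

value 1: 11 assignments (counts)
value 0: 25 assignments
So 11 of the 36 assignments meet the threshold.

11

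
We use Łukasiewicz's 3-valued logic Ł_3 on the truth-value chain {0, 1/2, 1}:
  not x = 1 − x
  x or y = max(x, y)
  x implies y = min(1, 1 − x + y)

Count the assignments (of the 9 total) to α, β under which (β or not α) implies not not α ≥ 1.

α = 0, β = 0 ↦ 0  <
α = 0, β = 1/2 ↦ 0  <
α = 0, β = 1 ↦ 0  <
α = 1/2, β = 0 ↦ 1  ≥
α = 1/2, β = 1/2 ↦ 1  ≥
α = 1/2, β = 1 ↦ 1/2  <
α = 1, β = 0 ↦ 1  ≥
α = 1, β = 1/2 ↦ 1  ≥
α = 1, β = 1 ↦ 1  ≥
So 5 of the 9 assignments meet the threshold.

5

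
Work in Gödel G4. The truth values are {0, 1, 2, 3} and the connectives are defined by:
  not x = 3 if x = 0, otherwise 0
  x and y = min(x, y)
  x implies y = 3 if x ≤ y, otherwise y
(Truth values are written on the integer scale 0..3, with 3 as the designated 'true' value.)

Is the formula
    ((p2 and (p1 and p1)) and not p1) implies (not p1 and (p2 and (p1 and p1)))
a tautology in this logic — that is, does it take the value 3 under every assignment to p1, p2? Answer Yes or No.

Yes

p1 = 0, p2 = 0 ↦ 3
p1 = 0, p2 = 1 ↦ 3
p1 = 0, p2 = 2 ↦ 3
p1 = 0, p2 = 3 ↦ 3
p1 = 1, p2 = 0 ↦ 3
p1 = 1, p2 = 1 ↦ 3
p1 = 1, p2 = 2 ↦ 3
p1 = 1, p2 = 3 ↦ 3
p1 = 2, p2 = 0 ↦ 3
p1 = 2, p2 = 1 ↦ 3
p1 = 2, p2 = 2 ↦ 3
p1 = 2, p2 = 3 ↦ 3
p1 = 3, p2 = 0 ↦ 3
p1 = 3, p2 = 1 ↦ 3
p1 = 3, p2 = 2 ↦ 3
p1 = 3, p2 = 3 ↦ 3
Every assignment gives a value ≥ 3.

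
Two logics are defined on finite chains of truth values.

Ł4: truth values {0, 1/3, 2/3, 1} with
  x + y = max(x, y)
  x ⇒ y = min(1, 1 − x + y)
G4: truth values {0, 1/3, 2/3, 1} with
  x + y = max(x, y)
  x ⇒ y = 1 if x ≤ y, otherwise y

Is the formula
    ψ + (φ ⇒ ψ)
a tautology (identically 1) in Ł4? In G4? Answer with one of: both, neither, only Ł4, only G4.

In Ł4: at φ = 1/3, ψ = 0 the value is 2/3 — not a tautology.
In G4: at φ = 1/3, ψ = 0 the value is 0 — not a tautology.

neither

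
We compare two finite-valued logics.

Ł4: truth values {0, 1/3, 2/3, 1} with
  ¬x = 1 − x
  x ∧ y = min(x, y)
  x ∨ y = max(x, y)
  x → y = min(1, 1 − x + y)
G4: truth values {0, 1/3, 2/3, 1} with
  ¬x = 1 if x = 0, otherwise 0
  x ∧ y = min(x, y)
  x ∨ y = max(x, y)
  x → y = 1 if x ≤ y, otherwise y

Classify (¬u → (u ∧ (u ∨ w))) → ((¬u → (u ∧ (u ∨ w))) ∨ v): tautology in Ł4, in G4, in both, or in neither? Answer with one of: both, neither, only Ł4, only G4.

In Ł4: every assignment gives 1 — tautology.
In G4: every assignment gives 1 — tautology.

both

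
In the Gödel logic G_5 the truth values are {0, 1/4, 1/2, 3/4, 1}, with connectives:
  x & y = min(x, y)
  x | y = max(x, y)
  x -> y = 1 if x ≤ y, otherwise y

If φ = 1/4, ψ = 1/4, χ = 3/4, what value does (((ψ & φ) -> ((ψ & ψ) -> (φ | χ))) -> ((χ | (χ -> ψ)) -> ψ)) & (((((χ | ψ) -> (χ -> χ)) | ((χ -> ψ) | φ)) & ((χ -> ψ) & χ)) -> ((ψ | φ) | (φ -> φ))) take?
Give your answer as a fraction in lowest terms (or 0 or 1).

1/4

ψ & φ = 1/4 & 1/4 = 1/4
ψ & ψ = 1/4 & 1/4 = 1/4
φ | χ = 1/4 | 3/4 = 3/4
(ψ & ψ) -> (φ | χ) = 1/4 -> 3/4 = 1
(ψ & φ) -> ((ψ & ψ) -> (φ | χ)) = 1/4 -> 1 = 1
χ -> ψ = 3/4 -> 1/4 = 1/4
χ | (χ -> ψ) = 3/4 | 1/4 = 3/4
(χ | (χ -> ψ)) -> ψ = 3/4 -> 1/4 = 1/4
((ψ & φ) -> ((ψ & ψ) -> (φ | χ))) -> ((χ | (χ -> ψ)) -> ψ) = 1 -> 1/4 = 1/4
χ | ψ = 3/4 | 1/4 = 3/4
χ -> χ = 3/4 -> 3/4 = 1
(χ | ψ) -> (χ -> χ) = 3/4 -> 1 = 1
χ -> ψ = 3/4 -> 1/4 = 1/4
(χ -> ψ) | φ = 1/4 | 1/4 = 1/4
((χ | ψ) -> (χ -> χ)) | ((χ -> ψ) | φ) = 1 | 1/4 = 1
χ -> ψ = 3/4 -> 1/4 = 1/4
(χ -> ψ) & χ = 1/4 & 3/4 = 1/4
(((χ | ψ) -> (χ -> χ)) | ((χ -> ψ) | φ)) & ((χ -> ψ) & χ) = 1 & 1/4 = 1/4
ψ | φ = 1/4 | 1/4 = 1/4
φ -> φ = 1/4 -> 1/4 = 1
(ψ | φ) | (φ -> φ) = 1/4 | 1 = 1
((((χ | ψ) -> (χ -> χ)) | ((χ -> ψ) | φ)) & ((χ -> ψ) & χ)) -> ((ψ | φ) | (φ -> φ)) = 1/4 -> 1 = 1
(((ψ & φ) -> ((ψ & ψ) -> (φ | χ))) -> ((χ | (χ -> ψ)) -> ψ)) & (((((χ | ψ) -> (χ -> χ)) | ((χ -> ψ) | φ)) & ((χ -> ψ) & χ)) -> ((ψ | φ) | (φ -> φ))) = 1/4 & 1 = 1/4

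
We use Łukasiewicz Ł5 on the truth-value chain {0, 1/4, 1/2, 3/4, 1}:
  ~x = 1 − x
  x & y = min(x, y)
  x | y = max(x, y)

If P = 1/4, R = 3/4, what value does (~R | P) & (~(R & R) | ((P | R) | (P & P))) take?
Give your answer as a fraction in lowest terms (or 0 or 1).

~R = ~3/4 = 1/4
~R | P = 1/4 | 1/4 = 1/4
R & R = 3/4 & 3/4 = 3/4
~(R & R) = ~3/4 = 1/4
P | R = 1/4 | 3/4 = 3/4
P & P = 1/4 & 1/4 = 1/4
(P | R) | (P & P) = 3/4 | 1/4 = 3/4
~(R & R) | ((P | R) | (P & P)) = 1/4 | 3/4 = 3/4
(~R | P) & (~(R & R) | ((P | R) | (P & P))) = 1/4 & 3/4 = 1/4

1/4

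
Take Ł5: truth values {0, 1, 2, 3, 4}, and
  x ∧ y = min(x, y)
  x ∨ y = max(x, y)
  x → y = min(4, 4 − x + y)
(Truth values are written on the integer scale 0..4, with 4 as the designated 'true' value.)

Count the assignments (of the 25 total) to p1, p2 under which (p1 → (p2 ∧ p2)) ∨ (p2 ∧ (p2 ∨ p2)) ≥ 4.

15

value 4: 15 assignments (counts)
value 3: 4 assignments
value 2: 3 assignments
value 1: 2 assignments
value 0: 1 assignment
So 15 of the 25 assignments meet the threshold.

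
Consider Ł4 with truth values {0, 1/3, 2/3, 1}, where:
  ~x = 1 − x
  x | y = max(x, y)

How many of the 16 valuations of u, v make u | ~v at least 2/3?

12

u = 0, v = 0 ↦ 1  ≥
u = 0, v = 1/3 ↦ 2/3  ≥
u = 0, v = 2/3 ↦ 1/3  <
u = 0, v = 1 ↦ 0  <
u = 1/3, v = 0 ↦ 1  ≥
u = 1/3, v = 1/3 ↦ 2/3  ≥
u = 1/3, v = 2/3 ↦ 1/3  <
u = 1/3, v = 1 ↦ 1/3  <
u = 2/3, v = 0 ↦ 1  ≥
u = 2/3, v = 1/3 ↦ 2/3  ≥
u = 2/3, v = 2/3 ↦ 2/3  ≥
u = 2/3, v = 1 ↦ 2/3  ≥
u = 1, v = 0 ↦ 1  ≥
u = 1, v = 1/3 ↦ 1  ≥
u = 1, v = 2/3 ↦ 1  ≥
u = 1, v = 1 ↦ 1  ≥
So 12 of the 16 assignments meet the threshold.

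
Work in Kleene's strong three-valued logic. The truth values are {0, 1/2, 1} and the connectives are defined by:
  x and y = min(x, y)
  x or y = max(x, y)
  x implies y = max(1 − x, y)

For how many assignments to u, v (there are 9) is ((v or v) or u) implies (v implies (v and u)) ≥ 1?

u = 0, v = 0 ↦ 1  ≥
u = 0, v = 1/2 ↦ 1/2  <
u = 0, v = 1 ↦ 0  <
u = 1/2, v = 0 ↦ 1  ≥
u = 1/2, v = 1/2 ↦ 1/2  <
u = 1/2, v = 1 ↦ 1/2  <
u = 1, v = 0 ↦ 1  ≥
u = 1, v = 1/2 ↦ 1/2  <
u = 1, v = 1 ↦ 1  ≥
So 4 of the 9 assignments meet the threshold.

4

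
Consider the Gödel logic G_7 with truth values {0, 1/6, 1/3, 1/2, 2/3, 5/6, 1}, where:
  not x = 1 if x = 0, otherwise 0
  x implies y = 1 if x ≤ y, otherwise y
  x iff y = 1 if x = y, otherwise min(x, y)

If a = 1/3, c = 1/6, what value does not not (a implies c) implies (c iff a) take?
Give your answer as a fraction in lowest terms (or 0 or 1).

a implies c = 1/3 implies 1/6 = 1/6
not (a implies c) = not 1/6 = 0
not not (a implies c) = not 0 = 1
c iff a = 1/6 iff 1/3 = 1/6
not not (a implies c) implies (c iff a) = 1 implies 1/6 = 1/6

1/6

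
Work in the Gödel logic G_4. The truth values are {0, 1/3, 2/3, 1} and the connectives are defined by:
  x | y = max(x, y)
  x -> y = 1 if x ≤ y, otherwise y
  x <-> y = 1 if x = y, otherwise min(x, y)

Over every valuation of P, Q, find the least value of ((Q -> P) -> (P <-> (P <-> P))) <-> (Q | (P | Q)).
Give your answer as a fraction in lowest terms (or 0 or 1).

Take P = 0, Q = 1/3:
Q -> P = 1/3 -> 0 = 0
P <-> P = 0 <-> 0 = 1
P <-> (P <-> P) = 0 <-> 1 = 0
(Q -> P) -> (P <-> (P <-> P)) = 0 -> 0 = 1
P | Q = 0 | 1/3 = 1/3
Q | (P | Q) = 1/3 | 1/3 = 1/3
((Q -> P) -> (P <-> (P <-> P))) <-> (Q | (P | Q)) = 1 <-> 1/3 = 1/3
No assignment yields a value below 1/3, so this is the minimum.

1/3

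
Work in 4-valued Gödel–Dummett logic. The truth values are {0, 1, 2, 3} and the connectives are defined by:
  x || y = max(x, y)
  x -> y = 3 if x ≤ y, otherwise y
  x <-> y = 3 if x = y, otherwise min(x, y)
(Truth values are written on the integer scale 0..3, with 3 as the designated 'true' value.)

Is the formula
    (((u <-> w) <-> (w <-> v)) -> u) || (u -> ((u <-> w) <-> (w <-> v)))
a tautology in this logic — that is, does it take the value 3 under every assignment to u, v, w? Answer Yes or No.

Yes

At u = 2, v = 3, w = 3, for instance:
u <-> w = 2 <-> 3 = 2
w <-> v = 3 <-> 3 = 3
(u <-> w) <-> (w <-> v) = 2 <-> 3 = 2
((u <-> w) <-> (w <-> v)) -> u = 2 -> 2 = 3
u -> ((u <-> w) <-> (w <-> v)) = 2 -> 2 = 3
(((u <-> w) <-> (w <-> v)) -> u) || (u -> ((u <-> w) <-> (w <-> v))) = 3 || 3 = 3
and checking the remaining 63 assignments likewise gives ≥ 3 in every case.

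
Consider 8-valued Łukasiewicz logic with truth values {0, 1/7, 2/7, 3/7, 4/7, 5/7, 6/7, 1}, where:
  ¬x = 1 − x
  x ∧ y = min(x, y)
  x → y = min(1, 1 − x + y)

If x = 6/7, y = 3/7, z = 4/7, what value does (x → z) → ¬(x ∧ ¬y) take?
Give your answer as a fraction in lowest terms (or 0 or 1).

5/7

x → z = 6/7 → 4/7 = 5/7
¬y = ¬3/7 = 4/7
x ∧ ¬y = 6/7 ∧ 4/7 = 4/7
¬(x ∧ ¬y) = ¬4/7 = 3/7
(x → z) → ¬(x ∧ ¬y) = 5/7 → 3/7 = 5/7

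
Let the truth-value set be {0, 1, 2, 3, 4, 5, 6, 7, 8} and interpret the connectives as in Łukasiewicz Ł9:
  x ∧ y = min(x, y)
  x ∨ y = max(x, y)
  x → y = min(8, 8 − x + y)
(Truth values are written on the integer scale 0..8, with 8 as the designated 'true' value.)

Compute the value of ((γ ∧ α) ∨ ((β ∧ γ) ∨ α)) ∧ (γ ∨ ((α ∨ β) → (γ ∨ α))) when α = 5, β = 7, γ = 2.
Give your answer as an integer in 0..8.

γ ∧ α = 2 ∧ 5 = 2
β ∧ γ = 7 ∧ 2 = 2
(β ∧ γ) ∨ α = 2 ∨ 5 = 5
(γ ∧ α) ∨ ((β ∧ γ) ∨ α) = 2 ∨ 5 = 5
α ∨ β = 5 ∨ 7 = 7
γ ∨ α = 2 ∨ 5 = 5
(α ∨ β) → (γ ∨ α) = 7 → 5 = 6
γ ∨ ((α ∨ β) → (γ ∨ α)) = 2 ∨ 6 = 6
((γ ∧ α) ∨ ((β ∧ γ) ∨ α)) ∧ (γ ∨ ((α ∨ β) → (γ ∨ α))) = 5 ∧ 6 = 5

5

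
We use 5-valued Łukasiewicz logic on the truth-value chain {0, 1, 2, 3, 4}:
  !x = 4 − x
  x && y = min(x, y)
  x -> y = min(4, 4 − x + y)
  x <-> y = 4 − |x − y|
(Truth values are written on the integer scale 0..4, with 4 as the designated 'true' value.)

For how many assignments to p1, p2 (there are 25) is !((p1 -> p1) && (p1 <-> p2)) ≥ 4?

value 4: 2 assignments (counts)
value 3: 4 assignments
value 2: 6 assignments
value 1: 8 assignments
value 0: 5 assignments
So 2 of the 25 assignments meet the threshold.

2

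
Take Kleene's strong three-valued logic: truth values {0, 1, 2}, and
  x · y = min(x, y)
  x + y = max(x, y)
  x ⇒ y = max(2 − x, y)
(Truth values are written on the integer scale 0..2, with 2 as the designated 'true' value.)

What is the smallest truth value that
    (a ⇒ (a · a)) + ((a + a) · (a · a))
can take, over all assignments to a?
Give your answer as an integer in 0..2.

Take a = 1:
a · a = 1 · 1 = 1
a ⇒ (a · a) = 1 ⇒ 1 = 1
a + a = 1 + 1 = 1
a · a = 1 · 1 = 1
(a + a) · (a · a) = 1 · 1 = 1
(a ⇒ (a · a)) + ((a + a) · (a · a)) = 1 + 1 = 1
No assignment yields a value below 1, so this is the minimum.

1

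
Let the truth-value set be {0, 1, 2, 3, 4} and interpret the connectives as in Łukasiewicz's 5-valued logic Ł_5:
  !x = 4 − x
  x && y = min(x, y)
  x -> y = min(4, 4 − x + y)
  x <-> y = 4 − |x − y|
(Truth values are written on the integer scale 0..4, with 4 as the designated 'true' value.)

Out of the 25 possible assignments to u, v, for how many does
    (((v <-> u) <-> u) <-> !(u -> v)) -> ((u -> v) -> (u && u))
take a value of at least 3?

21

value 4: 18 assignments (counts)
value 3: 3 assignments (counts)
value 2: 2 assignments
value 1: 1 assignment
value 0: 1 assignment
So 21 of the 25 assignments meet the threshold.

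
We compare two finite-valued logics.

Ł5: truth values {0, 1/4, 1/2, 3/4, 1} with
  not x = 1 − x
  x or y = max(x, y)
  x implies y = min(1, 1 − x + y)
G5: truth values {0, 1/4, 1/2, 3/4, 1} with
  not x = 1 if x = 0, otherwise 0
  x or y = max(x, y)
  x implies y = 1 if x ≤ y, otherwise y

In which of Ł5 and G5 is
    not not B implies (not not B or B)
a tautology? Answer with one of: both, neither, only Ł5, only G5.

both

In Ł5: every assignment gives 1 — tautology.
In G5: every assignment gives 1 — tautology.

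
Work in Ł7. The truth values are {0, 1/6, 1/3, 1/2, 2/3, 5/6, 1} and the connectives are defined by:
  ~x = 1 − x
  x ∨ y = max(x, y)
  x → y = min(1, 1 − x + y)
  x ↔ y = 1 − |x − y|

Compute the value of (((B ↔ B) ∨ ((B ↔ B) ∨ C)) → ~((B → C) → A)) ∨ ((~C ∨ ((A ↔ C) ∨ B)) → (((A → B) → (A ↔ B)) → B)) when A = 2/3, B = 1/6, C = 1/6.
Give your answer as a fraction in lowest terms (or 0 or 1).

B ↔ B = 1/6 ↔ 1/6 = 1
B ↔ B = 1/6 ↔ 1/6 = 1
(B ↔ B) ∨ C = 1 ∨ 1/6 = 1
(B ↔ B) ∨ ((B ↔ B) ∨ C) = 1 ∨ 1 = 1
B → C = 1/6 → 1/6 = 1
(B → C) → A = 1 → 2/3 = 2/3
~((B → C) → A) = ~2/3 = 1/3
((B ↔ B) ∨ ((B ↔ B) ∨ C)) → ~((B → C) → A) = 1 → 1/3 = 1/3
~C = ~1/6 = 5/6
A ↔ C = 2/3 ↔ 1/6 = 1/2
(A ↔ C) ∨ B = 1/2 ∨ 1/6 = 1/2
~C ∨ ((A ↔ C) ∨ B) = 5/6 ∨ 1/2 = 5/6
A → B = 2/3 → 1/6 = 1/2
A ↔ B = 2/3 ↔ 1/6 = 1/2
(A → B) → (A ↔ B) = 1/2 → 1/2 = 1
((A → B) → (A ↔ B)) → B = 1 → 1/6 = 1/6
(~C ∨ ((A ↔ C) ∨ B)) → (((A → B) → (A ↔ B)) → B) = 5/6 → 1/6 = 1/3
(((B ↔ B) ∨ ((B ↔ B) ∨ C)) → ~((B → C) → A)) ∨ ((~C ∨ ((A ↔ C) ∨ B)) → (((A → B) → (A ↔ B)) → B)) = 1/3 ∨ 1/3 = 1/3

1/3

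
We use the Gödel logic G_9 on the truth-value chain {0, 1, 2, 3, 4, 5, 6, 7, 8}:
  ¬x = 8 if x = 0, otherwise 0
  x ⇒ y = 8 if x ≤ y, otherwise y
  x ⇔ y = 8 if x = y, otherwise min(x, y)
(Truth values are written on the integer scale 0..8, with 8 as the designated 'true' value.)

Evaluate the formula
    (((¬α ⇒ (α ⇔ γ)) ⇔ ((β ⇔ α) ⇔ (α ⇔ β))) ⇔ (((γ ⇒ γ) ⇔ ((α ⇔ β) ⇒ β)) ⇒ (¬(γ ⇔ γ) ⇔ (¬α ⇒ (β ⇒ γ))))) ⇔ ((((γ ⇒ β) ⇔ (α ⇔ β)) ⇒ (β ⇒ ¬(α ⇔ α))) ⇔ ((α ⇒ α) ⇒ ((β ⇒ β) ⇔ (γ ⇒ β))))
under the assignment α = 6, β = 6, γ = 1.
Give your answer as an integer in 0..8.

8

¬α = ¬6 = 0
α ⇔ γ = 6 ⇔ 1 = 1
¬α ⇒ (α ⇔ γ) = 0 ⇒ 1 = 8
β ⇔ α = 6 ⇔ 6 = 8
α ⇔ β = 6 ⇔ 6 = 8
(β ⇔ α) ⇔ (α ⇔ β) = 8 ⇔ 8 = 8
(¬α ⇒ (α ⇔ γ)) ⇔ ((β ⇔ α) ⇔ (α ⇔ β)) = 8 ⇔ 8 = 8
γ ⇒ γ = 1 ⇒ 1 = 8
α ⇔ β = 6 ⇔ 6 = 8
(α ⇔ β) ⇒ β = 8 ⇒ 6 = 6
(γ ⇒ γ) ⇔ ((α ⇔ β) ⇒ β) = 8 ⇔ 6 = 6
γ ⇔ γ = 1 ⇔ 1 = 8
¬(γ ⇔ γ) = ¬8 = 0
¬α = ¬6 = 0
β ⇒ γ = 6 ⇒ 1 = 1
¬α ⇒ (β ⇒ γ) = 0 ⇒ 1 = 8
¬(γ ⇔ γ) ⇔ (¬α ⇒ (β ⇒ γ)) = 0 ⇔ 8 = 0
((γ ⇒ γ) ⇔ ((α ⇔ β) ⇒ β)) ⇒ (¬(γ ⇔ γ) ⇔ (¬α ⇒ (β ⇒ γ))) = 6 ⇒ 0 = 0
((¬α ⇒ (α ⇔ γ)) ⇔ ((β ⇔ α) ⇔ (α ⇔ β))) ⇔ (((γ ⇒ γ) ⇔ ((α ⇔ β) ⇒ β)) ⇒ (¬(γ ⇔ γ) ⇔ (¬α ⇒ (β ⇒ γ)))) = 8 ⇔ 0 = 0
γ ⇒ β = 1 ⇒ 6 = 8
α ⇔ β = 6 ⇔ 6 = 8
(γ ⇒ β) ⇔ (α ⇔ β) = 8 ⇔ 8 = 8
α ⇔ α = 6 ⇔ 6 = 8
¬(α ⇔ α) = ¬8 = 0
β ⇒ ¬(α ⇔ α) = 6 ⇒ 0 = 0
((γ ⇒ β) ⇔ (α ⇔ β)) ⇒ (β ⇒ ¬(α ⇔ α)) = 8 ⇒ 0 = 0
α ⇒ α = 6 ⇒ 6 = 8
β ⇒ β = 6 ⇒ 6 = 8
γ ⇒ β = 1 ⇒ 6 = 8
(β ⇒ β) ⇔ (γ ⇒ β) = 8 ⇔ 8 = 8
(α ⇒ α) ⇒ ((β ⇒ β) ⇔ (γ ⇒ β)) = 8 ⇒ 8 = 8
(((γ ⇒ β) ⇔ (α ⇔ β)) ⇒ (β ⇒ ¬(α ⇔ α))) ⇔ ((α ⇒ α) ⇒ ((β ⇒ β) ⇔ (γ ⇒ β))) = 0 ⇔ 8 = 0
(((¬α ⇒ (α ⇔ γ)) ⇔ ((β ⇔ α) ⇔ (α ⇔ β))) ⇔ (((γ ⇒ γ) ⇔ ((α ⇔ β) ⇒ β)) ⇒ (¬(γ ⇔ γ) ⇔ (¬α ⇒ (β ⇒ γ))))) ⇔ ((((γ ⇒ β) ⇔ (α ⇔ β)) ⇒ (β ⇒ ¬(α ⇔ α))) ⇔ ((α ⇒ α) ⇒ ((β ⇒ β) ⇔ (γ ⇒ β)))) = 0 ⇔ 0 = 8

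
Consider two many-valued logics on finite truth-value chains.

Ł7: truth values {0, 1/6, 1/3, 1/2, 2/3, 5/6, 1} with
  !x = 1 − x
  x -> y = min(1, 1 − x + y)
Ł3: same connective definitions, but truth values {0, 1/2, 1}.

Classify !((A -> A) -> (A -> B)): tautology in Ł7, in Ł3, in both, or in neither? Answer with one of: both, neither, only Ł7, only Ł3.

neither

In Ł7: at A = 0, B = 0 the value is 0 — not a tautology.
In Ł3: at A = 0, B = 0 the value is 0 — not a tautology.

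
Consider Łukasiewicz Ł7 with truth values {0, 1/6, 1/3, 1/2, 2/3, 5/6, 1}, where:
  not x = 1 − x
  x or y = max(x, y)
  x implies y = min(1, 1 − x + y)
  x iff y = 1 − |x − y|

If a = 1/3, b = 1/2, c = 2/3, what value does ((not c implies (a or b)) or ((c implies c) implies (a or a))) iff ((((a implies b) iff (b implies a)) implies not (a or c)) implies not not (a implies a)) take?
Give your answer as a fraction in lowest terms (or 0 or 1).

not c = not 2/3 = 1/3
a or b = 1/3 or 1/2 = 1/2
not c implies (a or b) = 1/3 implies 1/2 = 1
c implies c = 2/3 implies 2/3 = 1
a or a = 1/3 or 1/3 = 1/3
(c implies c) implies (a or a) = 1 implies 1/3 = 1/3
(not c implies (a or b)) or ((c implies c) implies (a or a)) = 1 or 1/3 = 1
a implies b = 1/3 implies 1/2 = 1
b implies a = 1/2 implies 1/3 = 5/6
(a implies b) iff (b implies a) = 1 iff 5/6 = 5/6
a or c = 1/3 or 2/3 = 2/3
not (a or c) = not 2/3 = 1/3
((a implies b) iff (b implies a)) implies not (a or c) = 5/6 implies 1/3 = 1/2
a implies a = 1/3 implies 1/3 = 1
not (a implies a) = not 1 = 0
not not (a implies a) = not 0 = 1
(((a implies b) iff (b implies a)) implies not (a or c)) implies not not (a implies a) = 1/2 implies 1 = 1
((not c implies (a or b)) or ((c implies c) implies (a or a))) iff ((((a implies b) iff (b implies a)) implies not (a or c)) implies not not (a implies a)) = 1 iff 1 = 1

1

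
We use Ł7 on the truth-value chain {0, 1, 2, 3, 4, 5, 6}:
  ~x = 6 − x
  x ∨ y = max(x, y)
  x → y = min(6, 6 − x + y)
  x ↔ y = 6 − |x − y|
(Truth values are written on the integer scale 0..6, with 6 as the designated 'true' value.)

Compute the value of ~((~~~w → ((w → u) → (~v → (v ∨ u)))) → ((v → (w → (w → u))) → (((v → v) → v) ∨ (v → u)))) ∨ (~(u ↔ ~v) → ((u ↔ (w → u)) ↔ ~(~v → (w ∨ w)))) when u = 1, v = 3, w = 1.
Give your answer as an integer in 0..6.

~w = ~1 = 5
~~w = ~5 = 1
~~~w = ~1 = 5
w → u = 1 → 1 = 6
~v = ~3 = 3
v ∨ u = 3 ∨ 1 = 3
~v → (v ∨ u) = 3 → 3 = 6
(w → u) → (~v → (v ∨ u)) = 6 → 6 = 6
~~~w → ((w → u) → (~v → (v ∨ u))) = 5 → 6 = 6
w → u = 1 → 1 = 6
w → (w → u) = 1 → 6 = 6
v → (w → (w → u)) = 3 → 6 = 6
v → v = 3 → 3 = 6
(v → v) → v = 6 → 3 = 3
v → u = 3 → 1 = 4
((v → v) → v) ∨ (v → u) = 3 ∨ 4 = 4
(v → (w → (w → u))) → (((v → v) → v) ∨ (v → u)) = 6 → 4 = 4
(~~~w → ((w → u) → (~v → (v ∨ u)))) → ((v → (w → (w → u))) → (((v → v) → v) ∨ (v → u))) = 6 → 4 = 4
~((~~~w → ((w → u) → (~v → (v ∨ u)))) → ((v → (w → (w → u))) → (((v → v) → v) ∨ (v → u)))) = ~4 = 2
~v = ~3 = 3
u ↔ ~v = 1 ↔ 3 = 4
~(u ↔ ~v) = ~4 = 2
w → u = 1 → 1 = 6
u ↔ (w → u) = 1 ↔ 6 = 1
~v = ~3 = 3
w ∨ w = 1 ∨ 1 = 1
~v → (w ∨ w) = 3 → 1 = 4
~(~v → (w ∨ w)) = ~4 = 2
(u ↔ (w → u)) ↔ ~(~v → (w ∨ w)) = 1 ↔ 2 = 5
~(u ↔ ~v) → ((u ↔ (w → u)) ↔ ~(~v → (w ∨ w))) = 2 → 5 = 6
~((~~~w → ((w → u) → (~v → (v ∨ u)))) → ((v → (w → (w → u))) → (((v → v) → v) ∨ (v → u)))) ∨ (~(u ↔ ~v) → ((u ↔ (w → u)) ↔ ~(~v → (w ∨ w)))) = 2 ∨ 6 = 6

6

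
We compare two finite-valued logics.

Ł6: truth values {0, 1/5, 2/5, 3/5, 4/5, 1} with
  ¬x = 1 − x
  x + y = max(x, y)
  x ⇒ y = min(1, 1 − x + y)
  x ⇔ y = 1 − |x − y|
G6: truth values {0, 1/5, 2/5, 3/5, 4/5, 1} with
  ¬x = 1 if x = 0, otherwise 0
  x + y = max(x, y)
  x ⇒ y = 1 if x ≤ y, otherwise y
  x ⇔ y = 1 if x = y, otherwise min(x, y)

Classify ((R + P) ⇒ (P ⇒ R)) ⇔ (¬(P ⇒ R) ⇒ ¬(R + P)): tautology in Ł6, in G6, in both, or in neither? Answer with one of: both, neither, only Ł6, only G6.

In Ł6: every assignment gives 1 — tautology.
In G6: at P = 2/5, R = 1/5 the value is 1/5 — not a tautology.

only Ł6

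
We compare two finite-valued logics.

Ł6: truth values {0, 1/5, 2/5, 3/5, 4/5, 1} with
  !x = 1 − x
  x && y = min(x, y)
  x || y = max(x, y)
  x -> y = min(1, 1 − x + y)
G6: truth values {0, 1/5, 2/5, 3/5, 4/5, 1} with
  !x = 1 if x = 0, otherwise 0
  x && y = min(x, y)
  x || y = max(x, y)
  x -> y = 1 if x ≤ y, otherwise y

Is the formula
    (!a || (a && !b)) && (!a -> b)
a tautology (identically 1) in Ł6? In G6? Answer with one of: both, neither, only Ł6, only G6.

neither

In Ł6: at a = 0, b = 0 the value is 0 — not a tautology.
In G6: at a = 0, b = 0 the value is 0 — not a tautology.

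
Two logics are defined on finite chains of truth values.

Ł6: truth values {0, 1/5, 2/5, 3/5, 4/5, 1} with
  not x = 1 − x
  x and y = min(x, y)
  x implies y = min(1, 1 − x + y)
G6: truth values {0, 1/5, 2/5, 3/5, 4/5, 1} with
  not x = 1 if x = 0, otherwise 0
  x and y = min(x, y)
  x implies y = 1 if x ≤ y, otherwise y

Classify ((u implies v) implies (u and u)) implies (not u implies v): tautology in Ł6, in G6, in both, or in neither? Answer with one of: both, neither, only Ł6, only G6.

In Ł6: at u = 1/5, v = 0 the value is 4/5 — not a tautology.
In G6: every assignment gives 1 — tautology.

only G6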